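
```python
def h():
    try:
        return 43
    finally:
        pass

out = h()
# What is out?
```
43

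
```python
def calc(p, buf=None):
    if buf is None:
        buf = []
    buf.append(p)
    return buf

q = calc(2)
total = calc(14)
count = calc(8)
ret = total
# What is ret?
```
[14]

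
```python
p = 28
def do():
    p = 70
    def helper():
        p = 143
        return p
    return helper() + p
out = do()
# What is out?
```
213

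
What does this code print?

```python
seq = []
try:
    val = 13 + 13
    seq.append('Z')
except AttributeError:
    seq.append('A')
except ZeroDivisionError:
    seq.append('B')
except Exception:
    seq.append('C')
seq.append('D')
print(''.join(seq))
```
ZD

No exception, try block completes normally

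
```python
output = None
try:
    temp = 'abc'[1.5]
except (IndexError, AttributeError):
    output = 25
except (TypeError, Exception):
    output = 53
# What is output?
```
53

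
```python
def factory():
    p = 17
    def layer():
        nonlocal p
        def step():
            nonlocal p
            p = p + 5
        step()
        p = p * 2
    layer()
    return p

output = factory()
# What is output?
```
44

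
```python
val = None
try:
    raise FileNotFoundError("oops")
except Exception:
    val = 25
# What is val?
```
25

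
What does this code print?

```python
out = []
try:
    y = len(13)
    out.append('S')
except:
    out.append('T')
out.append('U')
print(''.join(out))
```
TU

Exception raised in try, caught by bare except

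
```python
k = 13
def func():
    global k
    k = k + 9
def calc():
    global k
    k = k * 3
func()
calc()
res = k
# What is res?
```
66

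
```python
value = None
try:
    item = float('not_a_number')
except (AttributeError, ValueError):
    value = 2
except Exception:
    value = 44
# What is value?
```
2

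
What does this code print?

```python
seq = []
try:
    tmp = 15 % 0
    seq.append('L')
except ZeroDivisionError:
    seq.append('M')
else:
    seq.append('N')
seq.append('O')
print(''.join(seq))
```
MO

else block skipped when exception is caught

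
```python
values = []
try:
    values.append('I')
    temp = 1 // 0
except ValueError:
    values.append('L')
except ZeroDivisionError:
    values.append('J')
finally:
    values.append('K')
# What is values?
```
['I', 'J', 'K']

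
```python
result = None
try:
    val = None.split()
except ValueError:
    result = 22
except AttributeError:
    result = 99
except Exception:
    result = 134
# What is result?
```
99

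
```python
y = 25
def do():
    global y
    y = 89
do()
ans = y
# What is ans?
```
89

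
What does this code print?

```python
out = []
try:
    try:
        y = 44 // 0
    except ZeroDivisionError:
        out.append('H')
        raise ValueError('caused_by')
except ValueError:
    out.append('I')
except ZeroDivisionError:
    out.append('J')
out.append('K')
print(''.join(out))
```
HIK

ValueError raised and caught, original ZeroDivisionError not re-raised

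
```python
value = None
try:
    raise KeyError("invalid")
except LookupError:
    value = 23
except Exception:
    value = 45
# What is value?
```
23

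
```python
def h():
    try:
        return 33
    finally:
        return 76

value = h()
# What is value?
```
76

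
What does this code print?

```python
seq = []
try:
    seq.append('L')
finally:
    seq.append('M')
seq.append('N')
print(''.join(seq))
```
LMN

try/finally without except, no exception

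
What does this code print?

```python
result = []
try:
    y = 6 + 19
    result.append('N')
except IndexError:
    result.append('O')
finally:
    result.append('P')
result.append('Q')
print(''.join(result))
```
NPQ

finally runs after normal execution too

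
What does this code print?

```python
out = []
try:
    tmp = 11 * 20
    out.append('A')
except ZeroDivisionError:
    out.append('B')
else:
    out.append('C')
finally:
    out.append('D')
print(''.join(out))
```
ACD

else runs before finally when no exception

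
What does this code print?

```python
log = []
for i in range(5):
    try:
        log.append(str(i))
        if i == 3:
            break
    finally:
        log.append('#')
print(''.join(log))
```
0#1#2#3#

finally runs even when breaking out of loop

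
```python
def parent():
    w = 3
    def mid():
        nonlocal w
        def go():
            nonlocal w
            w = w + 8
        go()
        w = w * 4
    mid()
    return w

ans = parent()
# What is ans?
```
44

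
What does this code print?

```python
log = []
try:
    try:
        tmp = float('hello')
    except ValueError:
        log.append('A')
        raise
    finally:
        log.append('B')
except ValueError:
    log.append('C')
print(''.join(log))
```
ABC

finally runs before re-raised exception propagates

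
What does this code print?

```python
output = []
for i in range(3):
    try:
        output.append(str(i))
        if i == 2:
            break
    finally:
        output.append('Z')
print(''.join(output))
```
0Z1Z2Z

finally runs even when breaking out of loop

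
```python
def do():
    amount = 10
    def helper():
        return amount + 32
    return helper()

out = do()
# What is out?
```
42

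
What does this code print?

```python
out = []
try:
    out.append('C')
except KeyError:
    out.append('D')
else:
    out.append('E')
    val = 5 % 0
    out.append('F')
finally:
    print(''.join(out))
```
CE

Try succeeds, else appends 'E', ZeroDivisionError in else is uncaught, finally prints before exception propagates ('F' never appended)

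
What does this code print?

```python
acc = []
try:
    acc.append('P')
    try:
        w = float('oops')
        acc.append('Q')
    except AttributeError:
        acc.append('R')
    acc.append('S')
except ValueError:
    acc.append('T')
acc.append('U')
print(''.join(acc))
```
PTU

Inner handler doesn't match, propagates to outer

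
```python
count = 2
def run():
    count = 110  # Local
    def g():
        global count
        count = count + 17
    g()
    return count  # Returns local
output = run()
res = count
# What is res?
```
19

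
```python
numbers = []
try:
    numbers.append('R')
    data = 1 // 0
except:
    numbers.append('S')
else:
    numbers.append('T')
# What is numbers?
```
['R', 'S']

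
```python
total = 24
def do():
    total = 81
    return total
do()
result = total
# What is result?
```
24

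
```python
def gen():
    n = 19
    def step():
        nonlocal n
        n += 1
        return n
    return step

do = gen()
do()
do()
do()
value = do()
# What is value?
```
23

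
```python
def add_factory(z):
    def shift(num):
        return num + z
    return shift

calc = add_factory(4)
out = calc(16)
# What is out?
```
20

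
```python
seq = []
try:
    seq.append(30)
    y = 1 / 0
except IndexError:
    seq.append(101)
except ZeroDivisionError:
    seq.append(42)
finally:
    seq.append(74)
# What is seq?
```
[30, 42, 74]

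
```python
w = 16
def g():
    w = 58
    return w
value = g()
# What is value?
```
58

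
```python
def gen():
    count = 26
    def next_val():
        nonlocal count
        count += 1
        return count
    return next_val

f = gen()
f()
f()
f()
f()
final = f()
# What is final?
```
31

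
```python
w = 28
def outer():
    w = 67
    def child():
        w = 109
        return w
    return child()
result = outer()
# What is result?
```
109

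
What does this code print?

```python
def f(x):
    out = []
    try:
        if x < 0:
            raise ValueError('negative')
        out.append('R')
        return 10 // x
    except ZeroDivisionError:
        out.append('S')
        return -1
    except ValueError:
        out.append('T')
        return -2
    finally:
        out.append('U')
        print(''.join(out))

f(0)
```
RSU

x=0 causes ZeroDivisionError, caught, finally prints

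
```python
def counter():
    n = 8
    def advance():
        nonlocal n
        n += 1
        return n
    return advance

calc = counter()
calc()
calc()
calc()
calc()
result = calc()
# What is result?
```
13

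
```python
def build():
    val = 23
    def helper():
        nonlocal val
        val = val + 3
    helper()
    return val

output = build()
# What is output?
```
26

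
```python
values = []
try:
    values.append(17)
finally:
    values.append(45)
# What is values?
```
[17, 45]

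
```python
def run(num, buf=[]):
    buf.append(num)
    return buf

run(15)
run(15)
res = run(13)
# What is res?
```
[15, 15, 13]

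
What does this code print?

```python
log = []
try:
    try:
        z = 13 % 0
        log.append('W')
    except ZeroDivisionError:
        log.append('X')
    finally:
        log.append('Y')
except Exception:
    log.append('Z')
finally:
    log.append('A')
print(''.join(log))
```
XYA

Both finally blocks run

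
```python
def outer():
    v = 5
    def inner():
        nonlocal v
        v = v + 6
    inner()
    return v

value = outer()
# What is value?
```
11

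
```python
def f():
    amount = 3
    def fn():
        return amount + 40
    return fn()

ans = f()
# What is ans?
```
43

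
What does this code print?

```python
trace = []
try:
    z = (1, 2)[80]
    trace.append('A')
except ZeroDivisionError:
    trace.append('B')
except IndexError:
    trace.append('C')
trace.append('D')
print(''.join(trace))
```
CD

IndexError is caught by its specific handler, not ZeroDivisionError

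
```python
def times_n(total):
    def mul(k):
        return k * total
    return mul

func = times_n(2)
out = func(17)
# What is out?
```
34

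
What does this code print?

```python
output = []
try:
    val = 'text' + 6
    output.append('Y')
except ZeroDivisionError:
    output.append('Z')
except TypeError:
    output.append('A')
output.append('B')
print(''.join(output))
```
AB

TypeError is caught by its specific handler, not ZeroDivisionError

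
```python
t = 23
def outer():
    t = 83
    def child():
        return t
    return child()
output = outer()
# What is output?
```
83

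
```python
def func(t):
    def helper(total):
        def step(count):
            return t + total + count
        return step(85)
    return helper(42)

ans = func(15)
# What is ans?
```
142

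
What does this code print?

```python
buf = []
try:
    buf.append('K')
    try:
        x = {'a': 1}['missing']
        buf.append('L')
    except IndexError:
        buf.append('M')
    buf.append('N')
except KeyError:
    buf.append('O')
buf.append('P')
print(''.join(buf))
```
KOP

Inner handler doesn't match, propagates to outer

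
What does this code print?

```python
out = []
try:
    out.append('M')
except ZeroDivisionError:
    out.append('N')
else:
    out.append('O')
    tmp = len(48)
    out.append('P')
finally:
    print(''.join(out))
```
MO

Try succeeds, else appends 'O', TypeError in else is uncaught, finally prints before exception propagates ('P' never appended)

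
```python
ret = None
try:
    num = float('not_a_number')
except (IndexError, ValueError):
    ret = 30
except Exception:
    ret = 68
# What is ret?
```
30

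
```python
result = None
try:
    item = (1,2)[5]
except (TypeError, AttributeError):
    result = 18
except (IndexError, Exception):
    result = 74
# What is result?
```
74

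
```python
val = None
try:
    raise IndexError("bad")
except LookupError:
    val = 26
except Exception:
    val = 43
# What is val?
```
26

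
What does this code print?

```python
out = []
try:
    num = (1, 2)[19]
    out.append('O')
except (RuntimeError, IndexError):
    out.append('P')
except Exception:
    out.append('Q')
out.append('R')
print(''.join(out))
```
PR

IndexError matches tuple containing it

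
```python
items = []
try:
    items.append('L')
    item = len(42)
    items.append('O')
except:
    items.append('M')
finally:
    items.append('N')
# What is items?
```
['L', 'M', 'N']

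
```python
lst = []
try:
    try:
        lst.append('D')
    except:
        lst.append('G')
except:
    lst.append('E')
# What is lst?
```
['D']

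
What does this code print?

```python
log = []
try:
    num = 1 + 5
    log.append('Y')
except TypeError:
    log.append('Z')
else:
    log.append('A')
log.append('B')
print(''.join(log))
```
YAB

else block runs when no exception occurs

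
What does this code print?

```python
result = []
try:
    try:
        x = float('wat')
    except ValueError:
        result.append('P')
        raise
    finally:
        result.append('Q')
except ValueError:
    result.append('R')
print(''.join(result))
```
PQR

finally runs before re-raised exception propagates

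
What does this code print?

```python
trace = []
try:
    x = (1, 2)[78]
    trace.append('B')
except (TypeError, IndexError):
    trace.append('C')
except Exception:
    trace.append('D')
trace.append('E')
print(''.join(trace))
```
CE

IndexError matches tuple containing it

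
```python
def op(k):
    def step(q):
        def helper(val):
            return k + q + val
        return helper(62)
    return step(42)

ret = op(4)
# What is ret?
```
108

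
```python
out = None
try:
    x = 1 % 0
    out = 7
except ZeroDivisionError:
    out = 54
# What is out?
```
54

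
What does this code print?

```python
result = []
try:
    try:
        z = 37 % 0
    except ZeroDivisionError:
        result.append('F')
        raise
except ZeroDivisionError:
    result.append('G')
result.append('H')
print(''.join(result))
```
FGH

raise without argument re-raises current exception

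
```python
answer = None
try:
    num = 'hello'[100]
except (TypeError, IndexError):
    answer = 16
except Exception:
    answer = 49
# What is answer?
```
16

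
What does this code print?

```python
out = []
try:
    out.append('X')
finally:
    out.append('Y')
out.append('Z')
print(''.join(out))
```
XYZ

try/finally without except, no exception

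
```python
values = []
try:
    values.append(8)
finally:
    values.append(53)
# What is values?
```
[8, 53]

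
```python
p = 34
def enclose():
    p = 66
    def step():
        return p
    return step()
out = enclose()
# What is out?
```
66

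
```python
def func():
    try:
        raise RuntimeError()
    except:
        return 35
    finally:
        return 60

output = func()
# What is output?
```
60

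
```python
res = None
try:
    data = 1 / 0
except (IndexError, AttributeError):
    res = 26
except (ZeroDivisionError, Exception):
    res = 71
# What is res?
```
71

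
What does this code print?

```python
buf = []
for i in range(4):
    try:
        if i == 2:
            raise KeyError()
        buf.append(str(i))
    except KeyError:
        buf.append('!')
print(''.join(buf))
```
01!3

Exception on i=2 caught, loop continues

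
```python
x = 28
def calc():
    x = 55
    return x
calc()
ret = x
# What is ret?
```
28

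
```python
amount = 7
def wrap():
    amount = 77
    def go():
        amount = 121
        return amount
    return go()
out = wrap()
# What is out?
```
121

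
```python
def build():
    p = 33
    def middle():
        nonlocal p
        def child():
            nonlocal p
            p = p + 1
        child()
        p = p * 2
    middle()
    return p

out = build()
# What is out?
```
68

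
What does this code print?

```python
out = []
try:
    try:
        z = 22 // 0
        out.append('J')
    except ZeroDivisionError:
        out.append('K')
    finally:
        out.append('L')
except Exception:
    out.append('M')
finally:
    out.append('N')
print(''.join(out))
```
KLN

Both finally blocks run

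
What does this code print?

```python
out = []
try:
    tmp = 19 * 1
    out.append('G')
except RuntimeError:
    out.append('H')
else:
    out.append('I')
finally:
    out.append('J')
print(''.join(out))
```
GIJ

else runs before finally when no exception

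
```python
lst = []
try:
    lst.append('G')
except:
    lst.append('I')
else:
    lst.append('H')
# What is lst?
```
['G', 'H']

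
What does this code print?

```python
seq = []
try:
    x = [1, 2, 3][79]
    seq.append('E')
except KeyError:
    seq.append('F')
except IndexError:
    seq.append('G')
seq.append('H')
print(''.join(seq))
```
GH

IndexError is caught by its specific handler, not KeyError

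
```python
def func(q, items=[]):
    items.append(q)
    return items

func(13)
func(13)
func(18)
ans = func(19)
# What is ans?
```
[13, 13, 18, 19]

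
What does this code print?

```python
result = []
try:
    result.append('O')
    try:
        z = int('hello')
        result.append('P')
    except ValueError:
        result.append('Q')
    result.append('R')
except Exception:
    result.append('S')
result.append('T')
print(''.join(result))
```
OQRT

Inner exception caught by inner handler, outer continues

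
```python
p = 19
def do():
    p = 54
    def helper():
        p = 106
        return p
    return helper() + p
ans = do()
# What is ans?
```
160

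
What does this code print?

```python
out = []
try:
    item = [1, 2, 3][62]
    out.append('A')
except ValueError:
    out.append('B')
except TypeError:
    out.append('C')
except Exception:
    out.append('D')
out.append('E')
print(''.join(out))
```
DE

IndexError not specifically caught, falls to Exception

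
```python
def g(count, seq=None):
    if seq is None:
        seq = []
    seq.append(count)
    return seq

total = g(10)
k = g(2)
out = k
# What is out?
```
[2]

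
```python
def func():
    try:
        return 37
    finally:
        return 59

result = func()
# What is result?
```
59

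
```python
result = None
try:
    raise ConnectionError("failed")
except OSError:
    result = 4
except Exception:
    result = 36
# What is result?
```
4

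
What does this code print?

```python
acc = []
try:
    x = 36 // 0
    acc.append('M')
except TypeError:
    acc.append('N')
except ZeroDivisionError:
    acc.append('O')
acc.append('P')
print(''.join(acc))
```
OP

ZeroDivisionError is caught by its specific handler, not TypeError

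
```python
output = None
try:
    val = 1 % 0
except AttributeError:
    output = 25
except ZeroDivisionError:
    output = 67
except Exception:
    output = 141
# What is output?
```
67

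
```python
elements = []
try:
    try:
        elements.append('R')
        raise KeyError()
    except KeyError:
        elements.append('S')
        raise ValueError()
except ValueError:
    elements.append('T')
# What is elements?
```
['R', 'S', 'T']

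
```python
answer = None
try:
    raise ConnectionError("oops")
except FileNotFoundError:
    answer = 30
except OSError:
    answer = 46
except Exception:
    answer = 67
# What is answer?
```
46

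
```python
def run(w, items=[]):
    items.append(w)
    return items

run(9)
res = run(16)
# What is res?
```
[9, 16]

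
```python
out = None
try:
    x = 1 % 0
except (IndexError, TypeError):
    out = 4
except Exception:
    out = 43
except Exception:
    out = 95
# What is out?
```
43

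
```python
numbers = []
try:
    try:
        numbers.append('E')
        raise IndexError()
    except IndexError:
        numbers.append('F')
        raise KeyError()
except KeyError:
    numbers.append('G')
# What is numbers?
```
['E', 'F', 'G']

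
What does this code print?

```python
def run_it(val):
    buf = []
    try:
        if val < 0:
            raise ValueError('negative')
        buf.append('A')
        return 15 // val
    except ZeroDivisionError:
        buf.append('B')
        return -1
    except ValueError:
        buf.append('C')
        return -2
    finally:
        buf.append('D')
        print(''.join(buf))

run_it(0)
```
ABD

val=0 causes ZeroDivisionError, caught, finally prints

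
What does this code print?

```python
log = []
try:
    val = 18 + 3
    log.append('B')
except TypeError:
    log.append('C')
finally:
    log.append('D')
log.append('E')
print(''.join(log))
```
BDE

finally runs after normal execution too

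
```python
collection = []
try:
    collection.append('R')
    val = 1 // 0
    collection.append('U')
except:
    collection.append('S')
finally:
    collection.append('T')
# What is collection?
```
['R', 'S', 'T']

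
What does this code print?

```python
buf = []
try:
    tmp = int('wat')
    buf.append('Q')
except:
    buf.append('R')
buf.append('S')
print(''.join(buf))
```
RS

Exception raised in try, caught by bare except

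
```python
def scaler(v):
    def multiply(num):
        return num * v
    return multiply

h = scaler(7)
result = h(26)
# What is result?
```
182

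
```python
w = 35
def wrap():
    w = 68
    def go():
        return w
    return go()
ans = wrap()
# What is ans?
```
68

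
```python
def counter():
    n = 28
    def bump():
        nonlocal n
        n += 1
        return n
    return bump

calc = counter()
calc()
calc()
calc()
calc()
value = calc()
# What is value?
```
33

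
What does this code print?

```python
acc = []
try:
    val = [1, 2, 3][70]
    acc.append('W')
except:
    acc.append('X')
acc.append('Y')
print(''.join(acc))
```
XY

Exception raised in try, caught by bare except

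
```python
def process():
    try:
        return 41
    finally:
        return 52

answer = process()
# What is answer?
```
52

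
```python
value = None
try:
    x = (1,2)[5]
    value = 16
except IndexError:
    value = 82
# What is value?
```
82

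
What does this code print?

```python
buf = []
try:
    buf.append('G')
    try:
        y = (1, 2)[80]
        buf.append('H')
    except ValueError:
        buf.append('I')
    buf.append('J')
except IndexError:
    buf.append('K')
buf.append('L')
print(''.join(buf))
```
GKL

Inner handler doesn't match, propagates to outer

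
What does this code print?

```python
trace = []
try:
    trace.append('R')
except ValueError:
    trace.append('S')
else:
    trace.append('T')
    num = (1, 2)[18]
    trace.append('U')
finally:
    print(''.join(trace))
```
RT

Try succeeds, else appends 'T', IndexError in else is uncaught, finally prints before exception propagates ('U' never appended)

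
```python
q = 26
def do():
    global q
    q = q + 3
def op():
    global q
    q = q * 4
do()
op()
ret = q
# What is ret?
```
116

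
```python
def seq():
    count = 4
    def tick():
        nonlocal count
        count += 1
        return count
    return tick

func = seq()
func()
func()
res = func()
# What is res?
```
7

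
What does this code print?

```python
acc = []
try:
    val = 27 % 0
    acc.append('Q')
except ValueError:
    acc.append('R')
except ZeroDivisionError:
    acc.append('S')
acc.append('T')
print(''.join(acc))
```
ST

ZeroDivisionError is caught by its specific handler, not ValueError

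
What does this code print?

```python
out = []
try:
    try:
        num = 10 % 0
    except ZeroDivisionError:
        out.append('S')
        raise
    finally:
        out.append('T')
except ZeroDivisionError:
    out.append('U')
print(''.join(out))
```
STU

finally runs before re-raised exception propagates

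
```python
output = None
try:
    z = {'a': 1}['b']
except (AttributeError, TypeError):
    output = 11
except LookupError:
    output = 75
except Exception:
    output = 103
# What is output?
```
75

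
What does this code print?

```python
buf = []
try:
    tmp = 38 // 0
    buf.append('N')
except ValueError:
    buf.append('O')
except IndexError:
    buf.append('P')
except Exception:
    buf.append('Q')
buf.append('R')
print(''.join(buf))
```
QR

ZeroDivisionError not specifically caught, falls to Exception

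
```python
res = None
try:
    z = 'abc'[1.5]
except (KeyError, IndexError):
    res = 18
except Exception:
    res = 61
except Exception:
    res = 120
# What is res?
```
61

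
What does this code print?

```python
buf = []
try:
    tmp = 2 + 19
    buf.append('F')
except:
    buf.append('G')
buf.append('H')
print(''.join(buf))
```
FH

No exception, try block completes normally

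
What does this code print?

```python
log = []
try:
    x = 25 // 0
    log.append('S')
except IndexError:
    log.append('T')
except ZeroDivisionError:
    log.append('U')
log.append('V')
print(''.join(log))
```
UV

ZeroDivisionError is caught by its specific handler, not IndexError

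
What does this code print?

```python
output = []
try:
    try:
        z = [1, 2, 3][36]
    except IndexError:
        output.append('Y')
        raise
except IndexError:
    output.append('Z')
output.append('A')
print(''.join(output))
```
YZA

raise without argument re-raises current exception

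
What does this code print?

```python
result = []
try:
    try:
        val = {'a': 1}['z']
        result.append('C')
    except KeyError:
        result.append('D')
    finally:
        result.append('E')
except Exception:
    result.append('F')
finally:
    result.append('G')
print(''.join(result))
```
DEG

Both finally blocks run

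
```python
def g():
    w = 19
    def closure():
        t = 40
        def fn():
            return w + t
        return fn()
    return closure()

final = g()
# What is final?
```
59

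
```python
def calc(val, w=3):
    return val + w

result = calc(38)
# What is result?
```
41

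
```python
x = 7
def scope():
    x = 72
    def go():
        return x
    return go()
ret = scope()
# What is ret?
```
72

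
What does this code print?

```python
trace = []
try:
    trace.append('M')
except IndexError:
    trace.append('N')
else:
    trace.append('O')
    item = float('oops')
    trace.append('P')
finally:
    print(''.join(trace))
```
MO

Try succeeds, else appends 'O', ValueError in else is uncaught, finally prints before exception propagates ('P' never appended)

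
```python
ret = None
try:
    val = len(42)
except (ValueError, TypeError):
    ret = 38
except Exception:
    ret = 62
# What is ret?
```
38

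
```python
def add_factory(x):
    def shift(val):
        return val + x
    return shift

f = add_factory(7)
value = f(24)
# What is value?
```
31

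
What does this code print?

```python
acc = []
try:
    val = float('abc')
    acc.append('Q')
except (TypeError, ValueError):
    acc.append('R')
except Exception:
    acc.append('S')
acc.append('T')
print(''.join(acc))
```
RT

ValueError matches tuple containing it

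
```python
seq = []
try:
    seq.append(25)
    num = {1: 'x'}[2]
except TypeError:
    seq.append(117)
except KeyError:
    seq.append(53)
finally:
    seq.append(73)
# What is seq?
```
[25, 53, 73]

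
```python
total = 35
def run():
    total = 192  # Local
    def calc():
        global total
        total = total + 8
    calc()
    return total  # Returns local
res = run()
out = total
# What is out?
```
43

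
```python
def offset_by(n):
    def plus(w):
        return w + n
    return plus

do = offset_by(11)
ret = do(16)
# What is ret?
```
27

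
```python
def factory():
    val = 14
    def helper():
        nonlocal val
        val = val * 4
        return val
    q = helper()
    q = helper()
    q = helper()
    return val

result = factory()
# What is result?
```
896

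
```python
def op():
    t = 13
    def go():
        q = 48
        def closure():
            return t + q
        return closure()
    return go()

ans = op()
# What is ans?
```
61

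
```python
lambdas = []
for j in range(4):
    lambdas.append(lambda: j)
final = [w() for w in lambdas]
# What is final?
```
[3, 3, 3, 3]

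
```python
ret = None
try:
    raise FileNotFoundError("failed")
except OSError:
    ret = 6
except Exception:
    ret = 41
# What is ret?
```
6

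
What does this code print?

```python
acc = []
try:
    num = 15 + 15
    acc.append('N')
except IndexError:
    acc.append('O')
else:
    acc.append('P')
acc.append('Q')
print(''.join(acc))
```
NPQ

else block runs when no exception occurs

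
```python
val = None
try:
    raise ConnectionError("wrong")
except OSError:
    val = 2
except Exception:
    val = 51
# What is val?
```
2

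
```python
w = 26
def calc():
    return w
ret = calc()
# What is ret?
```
26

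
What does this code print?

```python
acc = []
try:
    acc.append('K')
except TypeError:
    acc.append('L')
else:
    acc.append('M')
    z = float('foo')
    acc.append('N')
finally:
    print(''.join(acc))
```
KM

Try succeeds, else appends 'M', ValueError in else is uncaught, finally prints before exception propagates ('N' never appended)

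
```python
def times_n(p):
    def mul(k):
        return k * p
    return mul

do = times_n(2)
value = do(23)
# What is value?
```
46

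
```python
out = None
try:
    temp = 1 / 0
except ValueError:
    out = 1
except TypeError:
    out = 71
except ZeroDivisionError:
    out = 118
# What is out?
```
118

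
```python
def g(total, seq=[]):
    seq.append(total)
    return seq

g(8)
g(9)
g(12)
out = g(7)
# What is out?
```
[8, 9, 12, 7]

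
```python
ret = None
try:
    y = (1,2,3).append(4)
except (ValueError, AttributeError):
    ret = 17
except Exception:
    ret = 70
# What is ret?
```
17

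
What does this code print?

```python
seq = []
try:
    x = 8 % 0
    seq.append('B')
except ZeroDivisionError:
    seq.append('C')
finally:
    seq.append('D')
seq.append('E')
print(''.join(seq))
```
CDE

finally always runs, even after exception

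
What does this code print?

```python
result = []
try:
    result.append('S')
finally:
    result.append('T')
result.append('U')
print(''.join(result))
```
STU

try/finally without except, no exception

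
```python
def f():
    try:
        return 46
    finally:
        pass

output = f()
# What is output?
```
46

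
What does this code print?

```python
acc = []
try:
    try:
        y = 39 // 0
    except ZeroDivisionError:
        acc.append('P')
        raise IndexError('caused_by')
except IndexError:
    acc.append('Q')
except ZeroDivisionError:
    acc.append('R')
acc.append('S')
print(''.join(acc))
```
PQS

IndexError raised and caught, original ZeroDivisionError not re-raised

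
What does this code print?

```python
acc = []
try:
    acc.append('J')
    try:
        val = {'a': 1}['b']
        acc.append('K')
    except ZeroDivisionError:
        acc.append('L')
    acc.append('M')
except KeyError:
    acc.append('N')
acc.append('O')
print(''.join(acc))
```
JNO

Inner handler doesn't match, propagates to outer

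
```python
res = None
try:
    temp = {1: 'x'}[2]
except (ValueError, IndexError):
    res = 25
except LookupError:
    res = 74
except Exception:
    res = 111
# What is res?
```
74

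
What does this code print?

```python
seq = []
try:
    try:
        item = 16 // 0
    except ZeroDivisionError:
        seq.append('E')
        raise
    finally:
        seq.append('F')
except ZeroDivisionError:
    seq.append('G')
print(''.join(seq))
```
EFG

finally runs before re-raised exception propagates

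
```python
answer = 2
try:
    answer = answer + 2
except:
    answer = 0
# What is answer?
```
4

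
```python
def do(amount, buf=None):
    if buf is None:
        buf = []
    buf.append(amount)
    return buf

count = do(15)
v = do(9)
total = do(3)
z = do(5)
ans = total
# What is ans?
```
[3]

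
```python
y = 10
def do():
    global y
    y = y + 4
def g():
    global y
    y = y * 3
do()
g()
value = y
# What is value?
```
42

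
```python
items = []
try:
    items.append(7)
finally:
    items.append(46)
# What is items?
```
[7, 46]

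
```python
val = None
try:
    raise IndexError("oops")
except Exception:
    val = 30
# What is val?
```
30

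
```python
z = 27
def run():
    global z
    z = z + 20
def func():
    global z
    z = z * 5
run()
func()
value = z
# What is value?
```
235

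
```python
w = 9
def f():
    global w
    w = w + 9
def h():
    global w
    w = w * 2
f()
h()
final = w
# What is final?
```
36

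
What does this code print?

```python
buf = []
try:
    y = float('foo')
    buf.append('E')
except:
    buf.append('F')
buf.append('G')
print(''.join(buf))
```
FG

Exception raised in try, caught by bare except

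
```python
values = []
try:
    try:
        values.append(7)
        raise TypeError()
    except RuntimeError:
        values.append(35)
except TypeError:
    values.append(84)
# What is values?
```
[7, 84]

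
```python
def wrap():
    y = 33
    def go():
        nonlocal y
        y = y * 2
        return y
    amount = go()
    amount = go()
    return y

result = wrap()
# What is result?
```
132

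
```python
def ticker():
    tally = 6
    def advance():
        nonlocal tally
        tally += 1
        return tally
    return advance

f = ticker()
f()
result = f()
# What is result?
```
8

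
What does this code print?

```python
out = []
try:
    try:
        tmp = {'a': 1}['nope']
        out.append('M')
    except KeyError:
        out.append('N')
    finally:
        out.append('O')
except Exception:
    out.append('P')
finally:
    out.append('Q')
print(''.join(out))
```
NOQ

Both finally blocks run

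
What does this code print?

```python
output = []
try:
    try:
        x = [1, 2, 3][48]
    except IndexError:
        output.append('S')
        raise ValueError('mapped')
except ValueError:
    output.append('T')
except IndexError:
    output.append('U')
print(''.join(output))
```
ST

New ValueError raised, caught by outer ValueError handler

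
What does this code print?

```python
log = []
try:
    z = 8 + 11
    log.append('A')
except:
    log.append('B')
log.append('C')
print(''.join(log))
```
AC

No exception, try block completes normally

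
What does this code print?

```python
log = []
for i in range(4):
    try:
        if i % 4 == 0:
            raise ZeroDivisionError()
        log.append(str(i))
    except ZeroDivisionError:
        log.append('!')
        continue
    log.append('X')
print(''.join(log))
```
!1X2X3X

continue in except skips rest of loop body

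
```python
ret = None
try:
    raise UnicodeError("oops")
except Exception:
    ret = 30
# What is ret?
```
30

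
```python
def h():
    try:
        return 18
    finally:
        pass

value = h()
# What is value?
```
18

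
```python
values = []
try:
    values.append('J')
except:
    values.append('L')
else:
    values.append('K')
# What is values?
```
['J', 'K']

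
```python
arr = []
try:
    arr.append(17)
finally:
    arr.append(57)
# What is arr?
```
[17, 57]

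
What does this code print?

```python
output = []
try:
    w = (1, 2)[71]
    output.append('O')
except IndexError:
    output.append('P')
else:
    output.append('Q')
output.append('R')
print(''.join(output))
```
PR

else block skipped when exception is caught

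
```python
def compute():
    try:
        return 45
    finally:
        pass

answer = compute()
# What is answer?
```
45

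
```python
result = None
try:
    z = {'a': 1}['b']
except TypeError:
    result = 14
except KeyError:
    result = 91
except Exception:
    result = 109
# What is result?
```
91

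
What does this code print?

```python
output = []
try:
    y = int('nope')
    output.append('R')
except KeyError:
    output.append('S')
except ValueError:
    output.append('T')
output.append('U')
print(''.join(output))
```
TU

ValueError is caught by its specific handler, not KeyError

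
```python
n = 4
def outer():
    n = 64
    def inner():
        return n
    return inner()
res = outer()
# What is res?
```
64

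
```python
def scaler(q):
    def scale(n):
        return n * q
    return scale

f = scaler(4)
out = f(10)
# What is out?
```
40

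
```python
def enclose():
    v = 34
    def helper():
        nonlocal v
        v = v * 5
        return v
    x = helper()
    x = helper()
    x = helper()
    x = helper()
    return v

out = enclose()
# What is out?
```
21250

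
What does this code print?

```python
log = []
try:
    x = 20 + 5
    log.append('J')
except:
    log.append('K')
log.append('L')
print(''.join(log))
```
JL

No exception, try block completes normally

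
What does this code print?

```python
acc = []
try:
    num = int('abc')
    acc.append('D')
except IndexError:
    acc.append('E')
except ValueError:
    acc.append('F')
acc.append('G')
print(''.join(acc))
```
FG

ValueError is caught by its specific handler, not IndexError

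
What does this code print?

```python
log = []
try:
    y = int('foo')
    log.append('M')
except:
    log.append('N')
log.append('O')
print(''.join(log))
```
NO

Exception raised in try, caught by bare except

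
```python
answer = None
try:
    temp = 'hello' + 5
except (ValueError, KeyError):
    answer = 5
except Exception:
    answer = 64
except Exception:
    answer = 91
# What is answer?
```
64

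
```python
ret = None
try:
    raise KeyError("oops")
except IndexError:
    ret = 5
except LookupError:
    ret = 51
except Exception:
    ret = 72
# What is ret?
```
51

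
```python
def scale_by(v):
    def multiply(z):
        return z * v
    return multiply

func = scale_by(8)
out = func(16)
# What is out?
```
128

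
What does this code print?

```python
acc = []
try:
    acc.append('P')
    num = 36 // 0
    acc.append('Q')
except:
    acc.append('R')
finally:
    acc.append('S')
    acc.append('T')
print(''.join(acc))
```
PRST

Code before exception runs, then except, then all of finally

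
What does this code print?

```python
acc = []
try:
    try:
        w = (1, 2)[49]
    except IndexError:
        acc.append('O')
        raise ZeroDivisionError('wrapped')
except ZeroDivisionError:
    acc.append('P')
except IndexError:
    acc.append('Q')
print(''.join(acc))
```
OP

New ZeroDivisionError raised, caught by outer ZeroDivisionError handler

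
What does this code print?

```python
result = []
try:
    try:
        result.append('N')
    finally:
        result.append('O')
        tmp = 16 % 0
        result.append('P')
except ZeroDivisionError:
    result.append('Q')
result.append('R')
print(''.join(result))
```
NOQR

Exception in inner finally caught by outer except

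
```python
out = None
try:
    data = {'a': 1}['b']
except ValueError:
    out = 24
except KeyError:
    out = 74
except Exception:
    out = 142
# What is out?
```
74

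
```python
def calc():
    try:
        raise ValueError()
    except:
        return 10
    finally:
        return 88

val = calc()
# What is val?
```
88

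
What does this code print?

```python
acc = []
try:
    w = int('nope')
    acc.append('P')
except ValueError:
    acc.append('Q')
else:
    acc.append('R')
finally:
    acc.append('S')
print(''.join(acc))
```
QS

Exception: except runs, else skipped, finally runs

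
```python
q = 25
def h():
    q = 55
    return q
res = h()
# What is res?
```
55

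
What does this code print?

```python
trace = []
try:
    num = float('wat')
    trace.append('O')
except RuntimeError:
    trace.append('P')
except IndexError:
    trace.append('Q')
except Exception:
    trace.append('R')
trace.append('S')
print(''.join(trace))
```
RS

ValueError not specifically caught, falls to Exception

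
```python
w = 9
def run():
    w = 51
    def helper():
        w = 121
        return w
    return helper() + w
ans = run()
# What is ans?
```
172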